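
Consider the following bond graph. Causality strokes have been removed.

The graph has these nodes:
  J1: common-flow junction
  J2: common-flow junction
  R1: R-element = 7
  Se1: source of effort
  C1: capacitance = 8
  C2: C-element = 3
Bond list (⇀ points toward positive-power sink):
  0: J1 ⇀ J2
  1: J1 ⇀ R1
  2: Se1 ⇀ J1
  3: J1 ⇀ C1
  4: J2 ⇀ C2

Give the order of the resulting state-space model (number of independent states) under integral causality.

2  (C1, C2 all integral)

bond 2 stroke at J1  (source Se1 imposes e)
bond 3 stroke at J1  (C1 integral (e out))
bond 4 stroke at J2  (C2 integral (e out))
bond 0 stroke at J1  (J2 needs exactly one f-in)
bond 1 stroke at R1  (J1 needs exactly one f-in)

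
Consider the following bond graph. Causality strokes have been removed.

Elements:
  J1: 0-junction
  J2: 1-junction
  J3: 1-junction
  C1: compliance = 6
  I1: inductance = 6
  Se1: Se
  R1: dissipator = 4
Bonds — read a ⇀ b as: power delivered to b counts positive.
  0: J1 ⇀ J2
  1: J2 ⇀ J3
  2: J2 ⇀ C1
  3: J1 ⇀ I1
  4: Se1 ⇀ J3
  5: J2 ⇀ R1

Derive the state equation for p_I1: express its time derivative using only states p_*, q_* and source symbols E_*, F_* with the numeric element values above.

dp_I1/dt = -E_Se1 - 2*p_I1/3 + q_C1/6

b4 |J3  (Se1 (Se) sets effort on bond)
b1 |J2  (J3: last free bond brings flow in)
b2 |J2  (C1 outputs effort q/C1)
b3 |I1  (I1: I, integral causality)
b0 |J1  (closing 0-jn rule on J1)
b5 |J2  (1-jn J2 has f-setter on 0)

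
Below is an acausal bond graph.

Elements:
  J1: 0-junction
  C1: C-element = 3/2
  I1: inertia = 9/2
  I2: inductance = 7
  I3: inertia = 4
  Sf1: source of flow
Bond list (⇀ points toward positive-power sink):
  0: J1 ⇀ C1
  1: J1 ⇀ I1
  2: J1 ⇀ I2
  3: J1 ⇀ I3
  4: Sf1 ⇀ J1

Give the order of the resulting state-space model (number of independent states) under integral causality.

b4 stroke at Sf1  (Sf1: flow source, stroke at near end)
b0 stroke at J1  (C1: C, integral causality)
b1 stroke at I1  (J1: bond 0 brought effort, rest push out)
b2 stroke at I2  (0-jn J1 has e-setter on 0)
b3 stroke at I3  (J1: bond 0 brought effort, rest push out)

4  (C1, I1, I2, I3 all integral)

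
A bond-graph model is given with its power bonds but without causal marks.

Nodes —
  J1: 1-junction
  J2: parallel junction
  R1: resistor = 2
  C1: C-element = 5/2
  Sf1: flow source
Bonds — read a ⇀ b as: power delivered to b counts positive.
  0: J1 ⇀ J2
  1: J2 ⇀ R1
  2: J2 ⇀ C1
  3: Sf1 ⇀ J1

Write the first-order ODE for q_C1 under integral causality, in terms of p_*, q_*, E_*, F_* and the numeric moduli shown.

#3 stroke→Sf1  (Sf1 (Sf) sets flow on bond)
#0 stroke→J1  (J1: bond 3 brought flow, rest push out)
#2 stroke→J2  (C1: C, integral causality)
#1 stroke→R1  (common-e at J2 fixed by 2)

dq_C1/dt = F_Sf1 - q_C1/5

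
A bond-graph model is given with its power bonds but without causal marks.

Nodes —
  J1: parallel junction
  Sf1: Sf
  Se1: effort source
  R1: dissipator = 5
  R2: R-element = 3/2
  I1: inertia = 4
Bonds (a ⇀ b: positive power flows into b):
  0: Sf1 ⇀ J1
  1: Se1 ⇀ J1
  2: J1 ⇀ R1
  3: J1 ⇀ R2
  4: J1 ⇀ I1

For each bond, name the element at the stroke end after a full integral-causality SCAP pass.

bond 0 stroke at Sf1
bond 1 stroke at J1
bond 2 stroke at R1
bond 3 stroke at R2
bond 4 stroke at I1

#0 |Sf1  (Sf1 fixes flow; stroke at Sf1)
#1 |J1  (Se1 (Se) sets effort on bond)
#2 |R1  (0-jn J1 has e-setter on 1)
#3 |R2  (0-jn J1 has e-setter on 1)
#4 |I1  (J1: bond 1 brought effort, rest push out)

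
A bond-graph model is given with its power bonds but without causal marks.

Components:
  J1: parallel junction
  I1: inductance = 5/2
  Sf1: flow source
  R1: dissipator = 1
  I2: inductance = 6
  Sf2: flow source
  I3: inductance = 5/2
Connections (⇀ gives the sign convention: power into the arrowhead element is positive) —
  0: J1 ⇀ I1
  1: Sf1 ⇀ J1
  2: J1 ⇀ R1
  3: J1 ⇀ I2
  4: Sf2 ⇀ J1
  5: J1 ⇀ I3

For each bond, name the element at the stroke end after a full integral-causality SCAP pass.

#0 stroke→I1
#1 stroke→Sf1
#2 stroke→J1
#3 stroke→I2
#4 stroke→Sf2
#5 stroke→I3

#1 |Sf1  (Sf1 fixes flow; stroke at Sf1)
#4 |Sf2  (source Sf2 imposes f)
#0 |I1  (I1 outputs flow p/I1)
#3 |I2  (I2: I, integral causality)
#5 |I3  (I3: I, integral causality)
#2 |J1  (J1: last free bond brings effort in)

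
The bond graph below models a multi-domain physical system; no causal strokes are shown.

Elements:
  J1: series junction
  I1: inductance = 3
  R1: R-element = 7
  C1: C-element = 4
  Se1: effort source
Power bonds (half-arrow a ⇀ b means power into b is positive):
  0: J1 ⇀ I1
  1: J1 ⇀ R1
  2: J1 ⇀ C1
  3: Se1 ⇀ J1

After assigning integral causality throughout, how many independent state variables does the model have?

2  (C1, I1 all integral)

β3 |J1  (Se1 (Se) sets effort on bond)
β0 |I1  (I1 outputs flow p/I1)
β1 |J1  (J1 flow already set via bond 0)
β2 |J1  (J1: bond 0 brought flow, rest push out)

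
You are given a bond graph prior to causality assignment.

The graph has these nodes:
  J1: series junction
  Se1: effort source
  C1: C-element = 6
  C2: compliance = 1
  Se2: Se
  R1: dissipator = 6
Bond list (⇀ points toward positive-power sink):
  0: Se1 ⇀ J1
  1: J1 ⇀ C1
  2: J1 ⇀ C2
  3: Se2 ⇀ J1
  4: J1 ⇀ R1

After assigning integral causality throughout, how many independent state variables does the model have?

#0 stroke→J1  (source Se1 imposes e)
#3 stroke→J1  (Se2 (Se) sets effort on bond)
#1 stroke→J1  (C1: C, integral causality)
#2 stroke→J1  (C2 outputs effort q/C2)
#4 stroke→R1  (J1 needs exactly one f-in)

2  (C1, C2 all integral)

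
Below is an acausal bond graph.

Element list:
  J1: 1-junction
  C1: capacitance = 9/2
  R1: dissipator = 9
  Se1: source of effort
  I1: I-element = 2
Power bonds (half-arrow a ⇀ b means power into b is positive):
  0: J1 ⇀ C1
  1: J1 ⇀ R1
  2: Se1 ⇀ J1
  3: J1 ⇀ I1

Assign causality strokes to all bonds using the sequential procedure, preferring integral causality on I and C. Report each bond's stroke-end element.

bond 0 →J1
bond 1 →J1
bond 2 →J1
bond 3 →I1

β2 stroke→J1  (Se1: effort source, stroke at far end)
β0 stroke→J1  (C1 outputs effort q/C1)
β3 stroke→I1  (I1 outputs flow p/I1)
β1 stroke→J1  (1-jn J1 has f-setter on 3)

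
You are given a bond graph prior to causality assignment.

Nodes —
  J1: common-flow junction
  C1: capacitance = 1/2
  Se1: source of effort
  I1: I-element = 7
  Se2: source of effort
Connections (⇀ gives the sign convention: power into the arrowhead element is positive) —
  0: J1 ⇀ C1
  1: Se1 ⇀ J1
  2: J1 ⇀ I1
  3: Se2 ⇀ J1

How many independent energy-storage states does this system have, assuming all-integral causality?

bond 1 |J1  (Se1 fixes effort; stroke away)
bond 3 |J1  (Se2: effort source, stroke at far end)
bond 0 |J1  (C1 integral (e out))
bond 2 |I1  (closing 1-jn rule on J1)

2  (C1, I1 all integral)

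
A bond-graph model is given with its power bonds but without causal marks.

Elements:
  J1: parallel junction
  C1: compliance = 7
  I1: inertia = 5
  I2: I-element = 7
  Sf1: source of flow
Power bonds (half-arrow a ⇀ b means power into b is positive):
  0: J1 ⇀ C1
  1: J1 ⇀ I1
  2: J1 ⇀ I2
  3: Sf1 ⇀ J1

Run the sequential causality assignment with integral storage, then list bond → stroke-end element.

#3 →Sf1  (source Sf1 imposes f)
#0 →J1  (C1 outputs effort q/C1)
#1 →I1  (J1 effort already set via bond 0)
#2 →I2  (J1 effort already set via bond 0)

#0 |J1
#1 |I1
#2 |I2
#3 |Sf1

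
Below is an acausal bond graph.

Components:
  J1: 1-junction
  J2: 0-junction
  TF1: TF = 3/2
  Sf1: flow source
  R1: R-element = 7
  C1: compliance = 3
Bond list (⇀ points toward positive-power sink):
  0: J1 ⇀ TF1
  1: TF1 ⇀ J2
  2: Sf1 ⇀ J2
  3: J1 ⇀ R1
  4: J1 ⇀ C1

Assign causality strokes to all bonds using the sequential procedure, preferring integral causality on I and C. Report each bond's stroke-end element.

#0 stroke at TF1
#1 stroke at J2
#2 stroke at Sf1
#3 stroke at J1
#4 stroke at J1

β2 stroke at Sf1  (Sf1 fixes flow; stroke at Sf1)
β1 stroke at J2  (J2: last free bond brings effort in)
β0 stroke at TF1  (TF1: transformer flips bond 1)
β3 stroke at J1  (common-f at J1 fixed by 0)
β4 stroke at J1  (common-f at J1 fixed by 0)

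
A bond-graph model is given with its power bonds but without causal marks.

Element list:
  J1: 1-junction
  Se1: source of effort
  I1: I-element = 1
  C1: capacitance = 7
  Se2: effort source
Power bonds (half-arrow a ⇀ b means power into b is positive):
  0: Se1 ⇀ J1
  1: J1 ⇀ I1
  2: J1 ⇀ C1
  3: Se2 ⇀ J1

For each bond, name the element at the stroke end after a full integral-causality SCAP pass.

β0 stroke→J1
β1 stroke→I1
β2 stroke→J1
β3 stroke→J1

b0 stroke→J1  (Se1 (Se) sets effort on bond)
b3 stroke→J1  (Se2 (Se) sets effort on bond)
b1 stroke→I1  (I1 outputs flow p/I1)
b2 stroke→J1  (J1: bond 1 brought flow, rest push out)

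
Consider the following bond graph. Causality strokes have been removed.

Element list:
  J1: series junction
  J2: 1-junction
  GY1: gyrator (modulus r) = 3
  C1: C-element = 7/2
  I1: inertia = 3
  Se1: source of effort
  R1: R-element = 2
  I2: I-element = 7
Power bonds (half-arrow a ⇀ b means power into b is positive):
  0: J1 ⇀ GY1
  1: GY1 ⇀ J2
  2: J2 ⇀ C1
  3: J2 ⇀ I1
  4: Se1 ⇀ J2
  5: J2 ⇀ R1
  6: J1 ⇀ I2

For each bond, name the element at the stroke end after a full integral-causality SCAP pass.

bond 4 |J2  (Se1 fixes effort; stroke away)
bond 2 |J2  (prefer integral on C1)
bond 3 |I1  (I1 integral (f out))
bond 1 |J2  (1-jn J2 has f-setter on 3)
bond 5 |J2  (J2: bond 3 brought flow, rest push out)
bond 0 |J1  (GY1 both-in/both-out from 1)
bond 6 |I2  (closing 1-jn rule on J1)

b0 |J1
b1 |J2
b2 |J2
b3 |I1
b4 |J2
b5 |J2
b6 |I2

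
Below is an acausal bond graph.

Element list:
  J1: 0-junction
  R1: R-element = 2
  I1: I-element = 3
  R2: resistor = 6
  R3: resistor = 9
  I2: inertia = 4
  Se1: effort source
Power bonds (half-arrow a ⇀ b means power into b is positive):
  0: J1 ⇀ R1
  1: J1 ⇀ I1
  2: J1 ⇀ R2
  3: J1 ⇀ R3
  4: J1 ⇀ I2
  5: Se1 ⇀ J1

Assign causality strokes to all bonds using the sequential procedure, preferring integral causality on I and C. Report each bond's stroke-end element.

b5 stroke at J1  (Se1: effort source, stroke at far end)
b0 stroke at R1  (common-e at J1 fixed by 5)
b1 stroke at I1  (common-e at J1 fixed by 5)
b2 stroke at R2  (J1 effort already set via bond 5)
b3 stroke at R3  (J1 effort already set via bond 5)
b4 stroke at I2  (0-jn J1 has e-setter on 5)

bond 0 stroke at R1
bond 1 stroke at I1
bond 2 stroke at R2
bond 3 stroke at R3
bond 4 stroke at I2
bond 5 stroke at J1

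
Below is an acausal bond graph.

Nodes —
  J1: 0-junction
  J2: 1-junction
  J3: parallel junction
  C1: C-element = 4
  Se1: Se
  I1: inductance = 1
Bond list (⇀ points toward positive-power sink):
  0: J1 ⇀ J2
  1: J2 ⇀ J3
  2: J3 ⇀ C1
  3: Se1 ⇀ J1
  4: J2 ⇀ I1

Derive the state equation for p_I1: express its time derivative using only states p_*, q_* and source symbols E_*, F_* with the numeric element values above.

#3 stroke→J1  (Se1 fixes effort; stroke away)
#0 stroke→J2  (0-jn J1 has e-setter on 3)
#2 stroke→J3  (C1 integral (e out))
#1 stroke→J2  (J3 effort already set via bond 2)
#4 stroke→I1  (J2: last free bond brings flow in)

dp_I1/dt = E_Se1 - q_C1/4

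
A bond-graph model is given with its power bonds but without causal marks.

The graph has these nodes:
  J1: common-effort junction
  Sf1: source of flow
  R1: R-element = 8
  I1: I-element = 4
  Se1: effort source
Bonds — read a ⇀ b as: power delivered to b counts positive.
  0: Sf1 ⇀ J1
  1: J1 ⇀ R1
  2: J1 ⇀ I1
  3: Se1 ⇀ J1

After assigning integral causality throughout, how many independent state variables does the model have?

1  (I1 all integral)

b0 |Sf1  (Sf1: flow source, stroke at near end)
b3 |J1  (Se1 (Se) sets effort on bond)
b1 |R1  (J1 effort already set via bond 3)
b2 |I1  (J1: bond 3 brought effort, rest push out)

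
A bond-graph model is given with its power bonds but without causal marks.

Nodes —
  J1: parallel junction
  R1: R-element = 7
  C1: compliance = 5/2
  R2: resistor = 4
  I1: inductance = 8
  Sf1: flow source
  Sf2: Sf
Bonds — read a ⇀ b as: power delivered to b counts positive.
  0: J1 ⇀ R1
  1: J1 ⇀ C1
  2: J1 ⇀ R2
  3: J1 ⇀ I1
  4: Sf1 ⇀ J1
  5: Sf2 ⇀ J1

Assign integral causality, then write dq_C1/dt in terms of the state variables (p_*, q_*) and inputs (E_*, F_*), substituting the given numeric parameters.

dq_C1/dt = F_Sf1 + F_Sf2 - p_I1/8 - 11*q_C1/70

b4 stroke→Sf1  (Sf1: flow source, stroke at near end)
b5 stroke→Sf2  (Sf2 fixes flow; stroke at Sf2)
b1 stroke→J1  (C1 outputs effort q/C1)
b0 stroke→R1  (J1 effort already set via bond 1)
b2 stroke→R2  (0-jn J1 has e-setter on 1)
b3 stroke→I1  (common-e at J1 fixed by 1)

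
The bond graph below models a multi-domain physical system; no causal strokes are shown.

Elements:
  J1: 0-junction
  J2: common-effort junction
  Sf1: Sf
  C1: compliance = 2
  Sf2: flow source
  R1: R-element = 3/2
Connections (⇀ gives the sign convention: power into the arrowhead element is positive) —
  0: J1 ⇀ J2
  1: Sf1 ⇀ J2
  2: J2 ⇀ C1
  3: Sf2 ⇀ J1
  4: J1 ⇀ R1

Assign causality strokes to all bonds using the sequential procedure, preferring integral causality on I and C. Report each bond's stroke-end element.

β1 |Sf1  (source Sf1 imposes f)
β3 |Sf2  (source Sf2 imposes f)
β2 |J2  (C1 integral (e out))
β0 |J1  (common-e at J2 fixed by 2)
β4 |R1  (0-jn J1 has e-setter on 0)

bond 0 →J1
bond 1 →Sf1
bond 2 →J2
bond 3 →Sf2
bond 4 →R1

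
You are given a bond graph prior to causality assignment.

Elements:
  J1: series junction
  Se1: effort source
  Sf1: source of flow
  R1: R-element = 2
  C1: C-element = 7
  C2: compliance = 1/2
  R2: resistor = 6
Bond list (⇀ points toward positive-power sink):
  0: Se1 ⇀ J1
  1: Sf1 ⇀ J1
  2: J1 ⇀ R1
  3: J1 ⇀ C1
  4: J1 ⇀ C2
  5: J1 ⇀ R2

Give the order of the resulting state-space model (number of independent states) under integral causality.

2  (C1, C2 all integral)

β0 stroke→J1  (source Se1 imposes e)
β1 stroke→Sf1  (Sf1 (Sf) sets flow on bond)
β2 stroke→J1  (J1 flow already set via bond 1)
β3 stroke→J1  (common-f at J1 fixed by 1)
β4 stroke→J1  (common-f at J1 fixed by 1)
β5 stroke→J1  (common-f at J1 fixed by 1)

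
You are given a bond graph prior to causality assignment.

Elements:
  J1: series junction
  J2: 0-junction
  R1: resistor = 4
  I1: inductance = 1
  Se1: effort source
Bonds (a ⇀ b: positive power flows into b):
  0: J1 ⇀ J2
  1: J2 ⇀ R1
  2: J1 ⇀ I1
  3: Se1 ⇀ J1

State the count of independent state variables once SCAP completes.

b3 |J1  (source Se1 imposes e)
b2 |I1  (prefer integral on I1)
b0 |J1  (common-f at J1 fixed by 2)
b1 |J2  (J2: last free bond brings effort in)

1  (I1 all integral)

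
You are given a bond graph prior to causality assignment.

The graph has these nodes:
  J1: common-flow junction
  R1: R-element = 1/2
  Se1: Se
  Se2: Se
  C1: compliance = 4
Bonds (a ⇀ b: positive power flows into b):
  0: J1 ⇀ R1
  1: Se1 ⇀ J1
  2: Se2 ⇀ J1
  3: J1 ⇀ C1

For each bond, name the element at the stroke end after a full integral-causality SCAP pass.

#1 stroke at J1  (Se1: effort source, stroke at far end)
#2 stroke at J1  (Se2 (Se) sets effort on bond)
#3 stroke at J1  (C1 integral (e out))
#0 stroke at R1  (J1 needs exactly one f-in)

#0 →R1
#1 →J1
#2 →J1
#3 →J1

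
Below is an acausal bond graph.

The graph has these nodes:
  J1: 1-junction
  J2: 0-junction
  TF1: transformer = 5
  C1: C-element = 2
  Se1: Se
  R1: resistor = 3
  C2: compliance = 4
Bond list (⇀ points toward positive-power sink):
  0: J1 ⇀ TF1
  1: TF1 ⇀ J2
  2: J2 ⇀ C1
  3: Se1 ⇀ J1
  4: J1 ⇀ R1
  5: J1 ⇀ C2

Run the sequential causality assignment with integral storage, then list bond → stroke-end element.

b0 stroke at J1
b1 stroke at TF1
b2 stroke at J2
b3 stroke at J1
b4 stroke at R1
b5 stroke at J1

β3 |J1  (Se1 (Se) sets effort on bond)
β2 |J2  (C1 outputs effort q/C1)
β1 |TF1  (0-jn J2 has e-setter on 2)
β0 |J1  (through TF1, causality passes straight; one stroke at TF1)
β5 |J1  (C2 outputs effort q/C2)
β4 |R1  (only one flow-in slot at J1)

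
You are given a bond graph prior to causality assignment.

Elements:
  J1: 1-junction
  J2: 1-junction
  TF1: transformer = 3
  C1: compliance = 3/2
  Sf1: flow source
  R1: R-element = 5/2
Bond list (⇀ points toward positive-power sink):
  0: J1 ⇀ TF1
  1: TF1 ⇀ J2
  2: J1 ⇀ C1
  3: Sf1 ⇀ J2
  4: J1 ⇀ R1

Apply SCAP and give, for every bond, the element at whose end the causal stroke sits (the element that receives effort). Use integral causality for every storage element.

#3 stroke→Sf1  (Sf1 (Sf) sets flow on bond)
#1 stroke→J2  (common-f at J2 fixed by 3)
#0 stroke→TF1  (TF TF1: opposite of bond 1)
#2 stroke→J1  (J1 flow already set via bond 0)
#4 stroke→J1  (1-jn J1 has f-setter on 0)

#0 →TF1
#1 →J2
#2 →J1
#3 →Sf1
#4 →J1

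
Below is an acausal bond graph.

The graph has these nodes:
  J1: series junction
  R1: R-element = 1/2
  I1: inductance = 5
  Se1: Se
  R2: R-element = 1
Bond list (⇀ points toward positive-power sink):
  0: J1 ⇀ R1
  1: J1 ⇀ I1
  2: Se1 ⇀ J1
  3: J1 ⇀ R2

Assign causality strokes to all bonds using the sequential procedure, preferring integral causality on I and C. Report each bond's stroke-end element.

β2 stroke at J1  (Se1 (Se) sets effort on bond)
β1 stroke at I1  (prefer integral on I1)
β0 stroke at J1  (J1 flow already set via bond 1)
β3 stroke at J1  (J1: bond 1 brought flow, rest push out)

bond 0 stroke→J1
bond 1 stroke→I1
bond 2 stroke→J1
bond 3 stroke→J1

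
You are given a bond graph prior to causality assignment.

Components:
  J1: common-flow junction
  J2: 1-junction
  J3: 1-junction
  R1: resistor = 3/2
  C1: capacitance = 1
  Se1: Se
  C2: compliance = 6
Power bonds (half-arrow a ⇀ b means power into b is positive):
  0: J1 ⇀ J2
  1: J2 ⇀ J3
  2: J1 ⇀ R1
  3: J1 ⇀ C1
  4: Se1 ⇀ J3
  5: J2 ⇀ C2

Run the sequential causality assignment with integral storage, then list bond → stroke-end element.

#0 →J1
#1 →J2
#2 →R1
#3 →J1
#4 →J3
#5 →J2

bond 4 stroke→J3  (source Se1 imposes e)
bond 1 stroke→J2  (J3: last free bond brings flow in)
bond 3 stroke→J1  (C1: C, integral causality)
bond 5 stroke→J2  (C2: C, integral causality)
bond 0 stroke→J1  (only one flow-in slot at J2)
bond 2 stroke→R1  (closing 1-jn rule on J1)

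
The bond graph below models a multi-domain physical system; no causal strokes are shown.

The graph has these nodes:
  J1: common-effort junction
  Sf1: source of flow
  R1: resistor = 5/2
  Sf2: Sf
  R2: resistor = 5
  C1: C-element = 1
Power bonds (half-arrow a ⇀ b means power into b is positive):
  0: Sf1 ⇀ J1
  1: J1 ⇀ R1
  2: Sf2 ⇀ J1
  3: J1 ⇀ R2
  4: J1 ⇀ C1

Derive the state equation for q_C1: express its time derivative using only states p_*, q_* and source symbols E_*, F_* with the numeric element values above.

dq_C1/dt = F_Sf1 + F_Sf2 - 3*q_C1/5

β0 stroke at Sf1  (Sf1: flow source, stroke at near end)
β2 stroke at Sf2  (Sf2 fixes flow; stroke at Sf2)
β4 stroke at J1  (C1 outputs effort q/C1)
β1 stroke at R1  (J1: bond 4 brought effort, rest push out)
β3 stroke at R2  (0-jn J1 has e-setter on 4)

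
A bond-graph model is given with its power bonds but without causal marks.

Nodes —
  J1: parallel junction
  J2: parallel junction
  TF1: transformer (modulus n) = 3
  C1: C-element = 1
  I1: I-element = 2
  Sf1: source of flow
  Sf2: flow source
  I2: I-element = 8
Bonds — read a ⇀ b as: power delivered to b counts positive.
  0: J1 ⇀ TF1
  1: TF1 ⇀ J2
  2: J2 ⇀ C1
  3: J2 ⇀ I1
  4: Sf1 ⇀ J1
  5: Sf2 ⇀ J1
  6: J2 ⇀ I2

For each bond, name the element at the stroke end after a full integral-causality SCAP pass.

#0 |J1
#1 |TF1
#2 |J2
#3 |I1
#4 |Sf1
#5 |Sf2
#6 |I2

β4 →Sf1  (Sf1 (Sf) sets flow on bond)
β5 →Sf2  (Sf2 fixes flow; stroke at Sf2)
β0 →J1  (J1: last free bond brings effort in)
β1 →TF1  (TF TF1: opposite of bond 0)
β2 →J2  (C1 outputs effort q/C1)
β3 →I1  (J2: bond 2 brought effort, rest push out)
β6 →I2  (common-e at J2 fixed by 2)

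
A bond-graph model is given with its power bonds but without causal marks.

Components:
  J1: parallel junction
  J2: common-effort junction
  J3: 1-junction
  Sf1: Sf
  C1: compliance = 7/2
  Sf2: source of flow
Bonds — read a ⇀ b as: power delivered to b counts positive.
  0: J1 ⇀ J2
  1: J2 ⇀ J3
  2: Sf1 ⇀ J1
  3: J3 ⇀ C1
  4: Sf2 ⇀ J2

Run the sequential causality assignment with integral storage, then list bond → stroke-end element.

bond 2 |Sf1  (Sf1 (Sf) sets flow on bond)
bond 4 |Sf2  (Sf2: flow source, stroke at near end)
bond 0 |J1  (J1: last free bond brings effort in)
bond 1 |J2  (only one effort-in slot at J2)
bond 3 |J3  (common-f at J3 fixed by 1)

b0 stroke at J1
b1 stroke at J2
b2 stroke at Sf1
b3 stroke at J3
b4 stroke at Sf2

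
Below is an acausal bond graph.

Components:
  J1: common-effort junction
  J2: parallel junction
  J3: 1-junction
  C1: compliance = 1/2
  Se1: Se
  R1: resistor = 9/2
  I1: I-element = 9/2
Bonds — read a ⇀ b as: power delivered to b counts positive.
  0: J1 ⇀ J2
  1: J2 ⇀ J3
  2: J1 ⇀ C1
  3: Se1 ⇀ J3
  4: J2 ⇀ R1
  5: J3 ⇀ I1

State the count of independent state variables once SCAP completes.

#3 |J3  (Se1 (Se) sets effort on bond)
#2 |J1  (C1 outputs effort q/C1)
#0 |J2  (J1 effort already set via bond 2)
#1 |J3  (J2 effort already set via bond 0)
#4 |R1  (0-jn J2 has e-setter on 0)
#5 |I1  (J3 needs exactly one f-in)

2  (C1, I1 all integral)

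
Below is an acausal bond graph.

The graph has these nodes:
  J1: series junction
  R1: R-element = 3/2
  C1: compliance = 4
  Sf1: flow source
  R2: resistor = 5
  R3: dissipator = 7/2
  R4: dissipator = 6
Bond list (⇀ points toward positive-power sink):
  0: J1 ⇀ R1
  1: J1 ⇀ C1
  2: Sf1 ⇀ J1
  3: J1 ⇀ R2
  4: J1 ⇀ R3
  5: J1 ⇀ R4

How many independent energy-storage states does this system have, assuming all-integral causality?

bond 2 stroke at Sf1  (source Sf1 imposes f)
bond 0 stroke at J1  (J1: bond 2 brought flow, rest push out)
bond 1 stroke at J1  (1-jn J1 has f-setter on 2)
bond 3 stroke at J1  (1-jn J1 has f-setter on 2)
bond 4 stroke at J1  (1-jn J1 has f-setter on 2)
bond 5 stroke at J1  (J1: bond 2 brought flow, rest push out)

1  (C1 all integral)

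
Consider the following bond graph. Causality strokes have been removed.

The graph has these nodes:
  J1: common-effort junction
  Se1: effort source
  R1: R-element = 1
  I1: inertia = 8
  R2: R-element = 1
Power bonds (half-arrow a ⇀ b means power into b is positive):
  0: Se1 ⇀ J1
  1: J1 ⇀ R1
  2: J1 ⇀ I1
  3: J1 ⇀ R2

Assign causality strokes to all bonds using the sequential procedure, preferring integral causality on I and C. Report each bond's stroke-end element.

b0 stroke at J1  (Se1 fixes effort; stroke away)
b1 stroke at R1  (J1 effort already set via bond 0)
b2 stroke at I1  (0-jn J1 has e-setter on 0)
b3 stroke at R2  (0-jn J1 has e-setter on 0)

β0 |J1
β1 |R1
β2 |I1
β3 |R2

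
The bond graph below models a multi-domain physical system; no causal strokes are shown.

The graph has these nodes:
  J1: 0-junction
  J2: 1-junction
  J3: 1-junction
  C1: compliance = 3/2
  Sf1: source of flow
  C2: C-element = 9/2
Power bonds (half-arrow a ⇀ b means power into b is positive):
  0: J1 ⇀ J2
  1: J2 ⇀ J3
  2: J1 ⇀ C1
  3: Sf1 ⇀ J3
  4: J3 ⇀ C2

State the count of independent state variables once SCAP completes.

2  (C1, C2 all integral)

b3 stroke→Sf1  (Sf1: flow source, stroke at near end)
b1 stroke→J3  (J3 flow already set via bond 3)
b4 stroke→J3  (J3: bond 3 brought flow, rest push out)
b0 stroke→J2  (common-f at J2 fixed by 1)
b2 stroke→J1  (only one effort-in slot at J1)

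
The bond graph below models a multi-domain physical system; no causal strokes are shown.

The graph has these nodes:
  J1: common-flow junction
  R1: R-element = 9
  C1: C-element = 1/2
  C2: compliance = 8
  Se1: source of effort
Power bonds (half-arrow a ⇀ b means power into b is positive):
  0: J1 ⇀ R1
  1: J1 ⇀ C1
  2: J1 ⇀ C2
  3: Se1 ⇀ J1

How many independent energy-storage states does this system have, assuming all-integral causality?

bond 3 stroke→J1  (source Se1 imposes e)
bond 1 stroke→J1  (C1 outputs effort q/C1)
bond 2 stroke→J1  (C2: C, integral causality)
bond 0 stroke→R1  (only one flow-in slot at J1)

2  (C1, C2 all integral)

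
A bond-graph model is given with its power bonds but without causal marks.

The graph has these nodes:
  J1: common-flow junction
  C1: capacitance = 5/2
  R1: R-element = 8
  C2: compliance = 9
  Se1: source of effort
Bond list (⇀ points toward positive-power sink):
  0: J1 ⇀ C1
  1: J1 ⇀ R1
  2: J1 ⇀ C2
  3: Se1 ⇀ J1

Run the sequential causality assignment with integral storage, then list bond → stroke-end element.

b0 →J1
b1 →R1
b2 →J1
b3 →J1

β3 stroke at J1  (source Se1 imposes e)
β0 stroke at J1  (C1 integral (e out))
β2 stroke at J1  (C2 outputs effort q/C2)
β1 stroke at R1  (only one flow-in slot at J1)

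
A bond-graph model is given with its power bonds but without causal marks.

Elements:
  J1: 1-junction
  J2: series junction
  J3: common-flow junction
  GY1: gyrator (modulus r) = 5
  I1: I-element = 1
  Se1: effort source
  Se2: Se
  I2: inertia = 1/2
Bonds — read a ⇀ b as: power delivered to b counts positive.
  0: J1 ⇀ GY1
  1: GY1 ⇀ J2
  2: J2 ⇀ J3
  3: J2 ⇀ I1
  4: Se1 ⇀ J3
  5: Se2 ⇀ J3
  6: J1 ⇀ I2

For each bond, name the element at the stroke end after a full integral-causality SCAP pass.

bond 4 stroke→J3  (Se1 (Se) sets effort on bond)
bond 5 stroke→J3  (source Se2 imposes e)
bond 2 stroke→J2  (J3 needs exactly one f-in)
bond 3 stroke→I1  (I1 outputs flow p/I1)
bond 1 stroke→J2  (J2 flow already set via bond 3)
bond 0 stroke→J1  (GY GY1: same side as bond 1)
bond 6 stroke→I2  (J1 needs exactly one f-in)

bond 0 stroke→J1
bond 1 stroke→J2
bond 2 stroke→J2
bond 3 stroke→I1
bond 4 stroke→J3
bond 5 stroke→J3
bond 6 stroke→I2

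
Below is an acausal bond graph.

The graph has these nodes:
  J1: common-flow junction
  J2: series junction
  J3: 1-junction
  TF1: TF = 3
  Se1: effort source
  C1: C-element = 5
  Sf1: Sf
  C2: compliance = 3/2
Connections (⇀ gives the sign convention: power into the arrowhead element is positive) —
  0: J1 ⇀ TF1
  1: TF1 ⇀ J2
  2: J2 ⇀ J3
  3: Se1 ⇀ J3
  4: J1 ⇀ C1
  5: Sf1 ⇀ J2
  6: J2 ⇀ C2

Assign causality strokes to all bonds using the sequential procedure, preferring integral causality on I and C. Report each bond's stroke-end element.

β0 →TF1
β1 →J2
β2 →J2
β3 →J3
β4 →J1
β5 →Sf1
β6 →J2

bond 3 |J3  (Se1 fixes effort; stroke away)
bond 5 |Sf1  (Sf1 fixes flow; stroke at Sf1)
bond 1 |J2  (J2 flow already set via bond 5)
bond 2 |J2  (J2 flow already set via bond 5)
bond 6 |J2  (1-jn J2 has f-setter on 5)
bond 0 |TF1  (through TF1, causality passes straight; one stroke at TF1)
bond 4 |J1  (J1 flow already set via bond 0)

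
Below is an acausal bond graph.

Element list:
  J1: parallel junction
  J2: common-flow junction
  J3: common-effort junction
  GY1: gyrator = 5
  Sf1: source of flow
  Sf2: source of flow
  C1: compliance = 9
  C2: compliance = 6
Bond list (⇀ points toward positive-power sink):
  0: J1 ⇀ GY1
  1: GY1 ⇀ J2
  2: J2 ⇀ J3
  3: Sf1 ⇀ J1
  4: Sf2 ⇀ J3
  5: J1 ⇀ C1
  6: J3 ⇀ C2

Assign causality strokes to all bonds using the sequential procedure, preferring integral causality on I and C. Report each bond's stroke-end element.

#0 stroke→GY1
#1 stroke→GY1
#2 stroke→J2
#3 stroke→Sf1
#4 stroke→Sf2
#5 stroke→J1
#6 stroke→J3

β3 |Sf1  (source Sf1 imposes f)
β4 |Sf2  (Sf2: flow source, stroke at near end)
β5 |J1  (prefer integral on C1)
β0 |GY1  (J1: bond 5 brought effort, rest push out)
β1 |GY1  (GY1 both-in/both-out from 0)
β2 |J2  (common-f at J2 fixed by 1)
β6 |J3  (J3: last free bond brings effort in)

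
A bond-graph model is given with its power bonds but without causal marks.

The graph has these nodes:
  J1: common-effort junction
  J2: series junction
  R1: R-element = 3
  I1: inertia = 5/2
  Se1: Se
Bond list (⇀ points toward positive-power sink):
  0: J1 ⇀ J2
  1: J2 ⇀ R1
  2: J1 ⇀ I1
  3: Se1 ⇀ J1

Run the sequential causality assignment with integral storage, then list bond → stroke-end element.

b0 stroke at J2
b1 stroke at R1
b2 stroke at I1
b3 stroke at J1

bond 3 |J1  (Se1: effort source, stroke at far end)
bond 0 |J2  (J1 effort already set via bond 3)
bond 2 |I1  (J1: bond 3 brought effort, rest push out)
bond 1 |R1  (closing 1-jn rule on J2)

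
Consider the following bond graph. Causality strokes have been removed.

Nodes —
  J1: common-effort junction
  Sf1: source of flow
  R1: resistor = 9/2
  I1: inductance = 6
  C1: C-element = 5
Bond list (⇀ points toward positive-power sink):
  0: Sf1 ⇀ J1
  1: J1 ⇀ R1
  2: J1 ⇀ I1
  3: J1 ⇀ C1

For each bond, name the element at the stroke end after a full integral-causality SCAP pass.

#0 stroke at Sf1  (Sf1 fixes flow; stroke at Sf1)
#2 stroke at I1  (prefer integral on I1)
#3 stroke at J1  (C1: C, integral causality)
#1 stroke at R1  (common-e at J1 fixed by 3)

#0 stroke→Sf1
#1 stroke→R1
#2 stroke→I1
#3 stroke→J1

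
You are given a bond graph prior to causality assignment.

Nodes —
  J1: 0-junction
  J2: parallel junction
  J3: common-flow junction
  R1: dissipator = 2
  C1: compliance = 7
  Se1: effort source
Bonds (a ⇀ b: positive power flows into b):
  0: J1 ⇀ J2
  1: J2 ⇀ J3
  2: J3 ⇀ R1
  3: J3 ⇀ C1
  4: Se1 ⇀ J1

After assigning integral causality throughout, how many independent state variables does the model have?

bond 4 |J1  (Se1 fixes effort; stroke away)
bond 0 |J2  (J1 effort already set via bond 4)
bond 1 |J3  (0-jn J2 has e-setter on 0)
bond 3 |J3  (C1 integral (e out))
bond 2 |R1  (J3 needs exactly one f-in)

1  (C1 all integral)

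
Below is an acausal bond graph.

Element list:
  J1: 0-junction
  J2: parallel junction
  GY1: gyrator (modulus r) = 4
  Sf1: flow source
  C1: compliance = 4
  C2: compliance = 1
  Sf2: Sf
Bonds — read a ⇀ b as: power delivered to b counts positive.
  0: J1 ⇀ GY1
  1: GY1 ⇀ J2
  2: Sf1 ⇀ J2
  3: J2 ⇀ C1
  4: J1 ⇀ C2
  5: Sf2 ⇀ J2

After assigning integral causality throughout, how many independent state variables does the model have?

2  (C1, C2 all integral)

β2 |Sf1  (Sf1: flow source, stroke at near end)
β5 |Sf2  (Sf2 fixes flow; stroke at Sf2)
β3 |J2  (prefer integral on C1)
β1 |GY1  (J2: bond 3 brought effort, rest push out)
β0 |GY1  (GY1 both-in/both-out from 1)
β4 |J1  (closing 0-jn rule on J1)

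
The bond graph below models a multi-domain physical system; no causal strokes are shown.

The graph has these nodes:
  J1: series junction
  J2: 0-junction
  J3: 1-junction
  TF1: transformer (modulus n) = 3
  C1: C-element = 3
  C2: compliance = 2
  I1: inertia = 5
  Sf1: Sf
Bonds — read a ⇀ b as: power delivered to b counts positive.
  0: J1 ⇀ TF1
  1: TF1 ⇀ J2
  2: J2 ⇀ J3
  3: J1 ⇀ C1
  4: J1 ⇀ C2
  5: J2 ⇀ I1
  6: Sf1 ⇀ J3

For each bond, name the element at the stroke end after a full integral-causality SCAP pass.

b6 |Sf1  (Sf1 (Sf) sets flow on bond)
b2 |J3  (J3: bond 6 brought flow, rest push out)
b3 |J1  (prefer integral on C1)
b4 |J1  (C2 integral (e out))
b0 |TF1  (J1: last free bond brings flow in)
b1 |J2  (TF1 one-in-one-out from 0)
b5 |I1  (common-e at J2 fixed by 1)

bond 0 stroke at TF1
bond 1 stroke at J2
bond 2 stroke at J3
bond 3 stroke at J1
bond 4 stroke at J1
bond 5 stroke at I1
bond 6 stroke at Sf1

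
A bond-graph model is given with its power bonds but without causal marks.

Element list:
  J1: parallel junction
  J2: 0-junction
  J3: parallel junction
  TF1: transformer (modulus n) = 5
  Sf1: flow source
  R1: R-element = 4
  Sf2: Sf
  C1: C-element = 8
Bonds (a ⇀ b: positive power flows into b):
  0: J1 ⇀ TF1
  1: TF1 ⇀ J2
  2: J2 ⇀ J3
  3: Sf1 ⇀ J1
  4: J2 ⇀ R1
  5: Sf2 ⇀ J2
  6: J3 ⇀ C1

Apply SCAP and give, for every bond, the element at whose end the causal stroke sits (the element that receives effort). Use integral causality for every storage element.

β3 |Sf1  (Sf1: flow source, stroke at near end)
β5 |Sf2  (Sf2: flow source, stroke at near end)
β0 |J1  (J1 needs exactly one e-in)
β1 |TF1  (TF1: transformer flips bond 0)
β6 |J3  (prefer integral on C1)
β2 |J2  (J3 effort already set via bond 6)
β4 |R1  (J2 effort already set via bond 2)

#0 |J1
#1 |TF1
#2 |J2
#3 |Sf1
#4 |R1
#5 |Sf2
#6 |J3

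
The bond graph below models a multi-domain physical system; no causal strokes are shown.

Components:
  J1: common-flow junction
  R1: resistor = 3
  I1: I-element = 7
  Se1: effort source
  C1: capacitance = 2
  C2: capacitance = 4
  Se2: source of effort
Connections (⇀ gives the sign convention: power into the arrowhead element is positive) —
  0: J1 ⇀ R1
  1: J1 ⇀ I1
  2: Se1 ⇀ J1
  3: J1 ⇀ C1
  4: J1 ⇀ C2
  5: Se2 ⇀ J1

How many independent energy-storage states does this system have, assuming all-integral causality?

3  (C1, C2, I1 all integral)

#2 stroke→J1  (Se1: effort source, stroke at far end)
#5 stroke→J1  (Se2 (Se) sets effort on bond)
#1 stroke→I1  (I1 outputs flow p/I1)
#0 stroke→J1  (J1 flow already set via bond 1)
#3 stroke→J1  (J1 flow already set via bond 1)
#4 stroke→J1  (1-jn J1 has f-setter on 1)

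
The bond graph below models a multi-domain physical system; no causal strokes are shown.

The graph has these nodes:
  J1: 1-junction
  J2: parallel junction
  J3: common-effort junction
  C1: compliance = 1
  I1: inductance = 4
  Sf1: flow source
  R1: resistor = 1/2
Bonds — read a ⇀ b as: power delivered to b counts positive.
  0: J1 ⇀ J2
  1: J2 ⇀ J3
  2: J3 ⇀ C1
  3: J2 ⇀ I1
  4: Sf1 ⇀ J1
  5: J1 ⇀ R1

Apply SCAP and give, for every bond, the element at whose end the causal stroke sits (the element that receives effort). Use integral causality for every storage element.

b0 |J1
b1 |J2
b2 |J3
b3 |I1
b4 |Sf1
b5 |J1

β4 →Sf1  (Sf1 (Sf) sets flow on bond)
β0 →J1  (common-f at J1 fixed by 4)
β5 →J1  (J1 flow already set via bond 4)
β2 →J3  (C1 outputs effort q/C1)
β1 →J2  (common-e at J3 fixed by 2)
β3 →I1  (J2: bond 1 brought effort, rest push out)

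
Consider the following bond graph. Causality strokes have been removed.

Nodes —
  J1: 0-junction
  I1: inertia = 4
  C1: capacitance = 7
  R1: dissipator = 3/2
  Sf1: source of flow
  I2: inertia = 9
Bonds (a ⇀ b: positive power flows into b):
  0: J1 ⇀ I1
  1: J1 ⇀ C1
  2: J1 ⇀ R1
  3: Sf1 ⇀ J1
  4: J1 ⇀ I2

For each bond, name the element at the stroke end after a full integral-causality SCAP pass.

#0 stroke→I1
#1 stroke→J1
#2 stroke→R1
#3 stroke→Sf1
#4 stroke→I2

β3 |Sf1  (Sf1 fixes flow; stroke at Sf1)
β0 |I1  (prefer integral on I1)
β1 |J1  (prefer integral on C1)
β2 |R1  (J1 effort already set via bond 1)
β4 |I2  (J1: bond 1 brought effort, rest push out)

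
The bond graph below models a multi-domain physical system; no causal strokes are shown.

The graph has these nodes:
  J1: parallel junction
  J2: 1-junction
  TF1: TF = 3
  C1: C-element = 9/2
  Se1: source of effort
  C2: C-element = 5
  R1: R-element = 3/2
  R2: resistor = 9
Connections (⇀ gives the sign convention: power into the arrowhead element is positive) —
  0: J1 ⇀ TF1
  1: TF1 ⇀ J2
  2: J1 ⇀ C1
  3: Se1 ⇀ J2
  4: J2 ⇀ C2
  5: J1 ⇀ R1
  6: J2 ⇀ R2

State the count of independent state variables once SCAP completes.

2  (C1, C2 all integral)

β3 stroke at J2  (Se1: effort source, stroke at far end)
β2 stroke at J1  (C1: C, integral causality)
β0 stroke at TF1  (J1: bond 2 brought effort, rest push out)
β5 stroke at R1  (J1 effort already set via bond 2)
β1 stroke at J2  (TF1 one-in-one-out from 0)
β4 stroke at J2  (C2 outputs effort q/C2)
β6 stroke at R2  (only one flow-in slot at J2)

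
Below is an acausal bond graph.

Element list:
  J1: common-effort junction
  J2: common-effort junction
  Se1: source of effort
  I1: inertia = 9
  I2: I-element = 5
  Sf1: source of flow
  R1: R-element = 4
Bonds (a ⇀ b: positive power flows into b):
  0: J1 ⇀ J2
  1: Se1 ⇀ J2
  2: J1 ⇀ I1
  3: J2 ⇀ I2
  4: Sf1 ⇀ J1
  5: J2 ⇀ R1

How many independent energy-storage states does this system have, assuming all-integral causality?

2  (I1, I2 all integral)

#1 stroke→J2  (Se1 fixes effort; stroke away)
#4 stroke→Sf1  (source Sf1 imposes f)
#0 stroke→J1  (J2 effort already set via bond 1)
#3 stroke→I2  (J2 effort already set via bond 1)
#5 stroke→R1  (J2: bond 1 brought effort, rest push out)
#2 stroke→I1  (0-jn J1 has e-setter on 0)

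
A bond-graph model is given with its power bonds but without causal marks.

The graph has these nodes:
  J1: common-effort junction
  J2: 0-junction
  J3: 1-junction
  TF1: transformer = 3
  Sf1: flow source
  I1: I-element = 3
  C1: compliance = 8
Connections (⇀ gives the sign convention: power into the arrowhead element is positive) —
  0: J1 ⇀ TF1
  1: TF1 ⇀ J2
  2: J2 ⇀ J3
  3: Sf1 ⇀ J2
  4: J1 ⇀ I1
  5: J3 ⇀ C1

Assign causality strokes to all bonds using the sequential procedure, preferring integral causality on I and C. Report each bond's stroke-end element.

b3 stroke→Sf1  (Sf1 fixes flow; stroke at Sf1)
b4 stroke→I1  (I1: I, integral causality)
b0 stroke→J1  (J1: last free bond brings effort in)
b1 stroke→TF1  (TF1: transformer flips bond 0)
b2 stroke→J2  (J2: last free bond brings effort in)
b5 stroke→J3  (J3: bond 2 brought flow, rest push out)

bond 0 stroke at J1
bond 1 stroke at TF1
bond 2 stroke at J2
bond 3 stroke at Sf1
bond 4 stroke at I1
bond 5 stroke at J3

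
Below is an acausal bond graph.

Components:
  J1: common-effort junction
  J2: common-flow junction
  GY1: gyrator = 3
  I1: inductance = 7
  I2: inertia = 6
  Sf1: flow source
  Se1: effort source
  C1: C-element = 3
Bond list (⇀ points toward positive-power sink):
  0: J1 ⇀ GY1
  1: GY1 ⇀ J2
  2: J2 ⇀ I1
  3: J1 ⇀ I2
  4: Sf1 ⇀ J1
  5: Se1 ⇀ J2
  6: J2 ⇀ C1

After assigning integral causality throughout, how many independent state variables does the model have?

3  (C1, I1, I2 all integral)

b4 →Sf1  (Sf1: flow source, stroke at near end)
b5 →J2  (source Se1 imposes e)
b2 →I1  (I1 integral (f out))
b1 →J2  (J2 flow already set via bond 2)
b6 →J2  (J2 flow already set via bond 2)
b0 →J1  (GY GY1: same side as bond 1)
b3 →I2  (common-e at J1 fixed by 0)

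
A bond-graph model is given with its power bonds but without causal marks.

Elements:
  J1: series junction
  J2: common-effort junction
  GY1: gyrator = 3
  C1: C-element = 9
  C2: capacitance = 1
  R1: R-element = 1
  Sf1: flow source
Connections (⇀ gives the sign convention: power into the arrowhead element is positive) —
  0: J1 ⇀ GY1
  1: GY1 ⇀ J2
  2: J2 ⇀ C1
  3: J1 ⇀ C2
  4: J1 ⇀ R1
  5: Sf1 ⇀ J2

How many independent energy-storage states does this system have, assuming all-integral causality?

b5 |Sf1  (source Sf1 imposes f)
b2 |J2  (C1: C, integral causality)
b1 |GY1  (J2: bond 2 brought effort, rest push out)
b0 |GY1  (through GY1, causality inverts; strokes same side of GY1)
b3 |J1  (J1: bond 0 brought flow, rest push out)
b4 |J1  (1-jn J1 has f-setter on 0)

2  (C1, C2 all integral)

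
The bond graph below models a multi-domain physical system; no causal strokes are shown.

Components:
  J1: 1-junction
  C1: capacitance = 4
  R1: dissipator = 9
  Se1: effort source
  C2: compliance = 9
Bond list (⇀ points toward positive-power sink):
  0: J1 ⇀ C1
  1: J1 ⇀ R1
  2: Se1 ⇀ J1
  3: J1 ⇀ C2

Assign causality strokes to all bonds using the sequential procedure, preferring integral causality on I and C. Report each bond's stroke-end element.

β2 stroke→J1  (Se1 (Se) sets effort on bond)
β0 stroke→J1  (C1 outputs effort q/C1)
β3 stroke→J1  (C2 integral (e out))
β1 stroke→R1  (J1: last free bond brings flow in)

#0 stroke→J1
#1 stroke→R1
#2 stroke→J1
#3 stroke→J1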